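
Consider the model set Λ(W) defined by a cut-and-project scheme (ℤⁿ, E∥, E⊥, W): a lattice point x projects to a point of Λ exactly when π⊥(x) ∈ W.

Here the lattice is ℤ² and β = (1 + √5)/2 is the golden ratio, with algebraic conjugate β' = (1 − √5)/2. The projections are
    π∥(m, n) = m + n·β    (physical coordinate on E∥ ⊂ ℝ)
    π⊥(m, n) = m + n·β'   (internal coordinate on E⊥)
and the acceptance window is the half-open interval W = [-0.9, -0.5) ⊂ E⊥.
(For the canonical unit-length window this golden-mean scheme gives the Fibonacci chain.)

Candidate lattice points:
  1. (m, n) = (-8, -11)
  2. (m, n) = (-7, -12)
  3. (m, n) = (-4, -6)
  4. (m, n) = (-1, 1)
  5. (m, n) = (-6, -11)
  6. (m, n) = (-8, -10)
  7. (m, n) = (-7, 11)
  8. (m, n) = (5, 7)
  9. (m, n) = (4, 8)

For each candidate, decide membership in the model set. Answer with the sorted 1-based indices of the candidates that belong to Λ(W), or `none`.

none

Numerically β ≈ 1.618034 and β' = −1/β ≈ -0.618034.
candidate 1: (m,n)=(-8,-11) → π∥ = -8-11·β ≈ -25.798374, π⊥ = -8-11·β' ≈ -1.201626 ∉ [-0.9, -0.5) ⇒ out
candidate 2: (m,n)=(-7,-12) → π∥ = -7-12·β ≈ -26.416408, π⊥ = -7-12·β' ≈ 0.416408 ∉ [-0.9, -0.5) ⇒ out
candidate 3: (m,n)=(-4,-6) → π∥ = -4-6·β ≈ -13.708204, π⊥ = -4-6·β' ≈ -0.291796 ∉ [-0.9, -0.5) ⇒ out
candidate 4: (m,n)=(-1,1) → π∥ = -1+1·β ≈ 0.618034, π⊥ = -1+1·β' ≈ -1.618034 ∉ [-0.9, -0.5) ⇒ out
candidate 5: (m,n)=(-6,-11) → π∥ = -6-11·β ≈ -23.798374, π⊥ = -6-11·β' ≈ 0.798374 ∉ [-0.9, -0.5) ⇒ out
candidate 6: (m,n)=(-8,-10) → π∥ = -8-10·β ≈ -24.180340, π⊥ = -8-10·β' ≈ -1.819660 ∉ [-0.9, -0.5) ⇒ out
candidate 7: (m,n)=(-7,11) → π∥ = -7+11·β ≈ 10.798374, π⊥ = -7+11·β' ≈ -13.798374 ∉ [-0.9, -0.5) ⇒ out
candidate 8: (m,n)=(5,7) → π∥ = 5+7·β ≈ 16.326238, π⊥ = 5+7·β' ≈ 0.673762 ∉ [-0.9, -0.5) ⇒ out
candidate 9: (m,n)=(4,8) → π∥ = 4+8·β ≈ 16.944272, π⊥ = 4+8·β' ≈ -0.944272 ∉ [-0.9, -0.5) ⇒ out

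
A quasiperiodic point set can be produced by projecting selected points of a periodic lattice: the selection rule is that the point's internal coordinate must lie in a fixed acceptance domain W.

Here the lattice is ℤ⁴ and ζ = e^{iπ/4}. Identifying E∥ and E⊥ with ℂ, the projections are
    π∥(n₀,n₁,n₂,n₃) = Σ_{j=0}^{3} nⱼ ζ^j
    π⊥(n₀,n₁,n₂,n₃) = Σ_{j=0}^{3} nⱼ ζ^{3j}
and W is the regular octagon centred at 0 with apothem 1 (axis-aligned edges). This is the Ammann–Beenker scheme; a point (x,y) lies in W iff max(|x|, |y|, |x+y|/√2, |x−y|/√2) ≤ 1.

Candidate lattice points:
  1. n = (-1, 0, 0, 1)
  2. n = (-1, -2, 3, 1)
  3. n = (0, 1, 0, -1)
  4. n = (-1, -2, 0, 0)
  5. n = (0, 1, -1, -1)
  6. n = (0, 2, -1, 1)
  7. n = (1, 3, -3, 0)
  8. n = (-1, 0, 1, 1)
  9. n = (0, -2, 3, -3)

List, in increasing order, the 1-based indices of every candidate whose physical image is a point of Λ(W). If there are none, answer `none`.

With ζ = e^{iπ/4} the internal vectors are ζ^0,ζ^3,ζ^6,ζ^9.
#1 (-1, 0, 0, 1): internal (-0.292893, 0.707107); octagon support 0.707107 vs apothem 1 → ∈ W
#2 (-1, -2, 3, 1): internal (1.121320, -3.707107); octagon support 3.707107 vs apothem 1 → ∉ W
#3 (0, 1, 0, -1): internal (-1.414214, 0.000000); octagon support 1.414214 vs apothem 1 → ∉ W
#4 (-1, -2, 0, 0): internal (0.414214, -1.414214); octagon support 1.414214 vs apothem 1 → ∉ W
#5 (0, 1, -1, -1): internal (-1.414214, 1.000000); octagon support 1.707107 vs apothem 1 → ∉ W
#6 (0, 2, -1, 1): internal (-0.707107, 3.121320); octagon support 3.121320 vs apothem 1 → ∉ W
#7 (1, 3, -3, 0): internal (-1.121320, 5.121320); octagon support 5.121320 vs apothem 1 → ∉ W
#8 (-1, 0, 1, 1): internal (-0.292893, -0.292893); octagon support 0.414214 vs apothem 1 → ∈ W
#9 (0, -2, 3, -3): internal (-0.707107, -6.535534); octagon support 6.535534 vs apothem 1 → ∉ W

1, 8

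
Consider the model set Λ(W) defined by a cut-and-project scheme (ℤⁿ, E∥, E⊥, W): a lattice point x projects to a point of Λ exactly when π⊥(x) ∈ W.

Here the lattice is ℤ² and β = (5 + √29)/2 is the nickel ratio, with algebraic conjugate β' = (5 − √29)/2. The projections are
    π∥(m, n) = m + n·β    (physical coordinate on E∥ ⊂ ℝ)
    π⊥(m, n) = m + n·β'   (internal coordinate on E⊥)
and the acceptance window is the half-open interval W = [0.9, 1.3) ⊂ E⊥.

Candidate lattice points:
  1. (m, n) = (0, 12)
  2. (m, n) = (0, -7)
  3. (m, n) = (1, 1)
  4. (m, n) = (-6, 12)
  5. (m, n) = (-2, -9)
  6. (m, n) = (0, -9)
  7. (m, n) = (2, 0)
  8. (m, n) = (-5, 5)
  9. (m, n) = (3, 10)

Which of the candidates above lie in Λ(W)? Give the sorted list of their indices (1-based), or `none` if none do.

β' = (5−√29)/2 ≈ -0.19258.
candidate 1: (m,n)=(0,12) → π∥ = 0+12·β ≈ 62.31099, π⊥ = 0+12·β' ≈ -2.31099 ∉ [0.9, 1.3) ⇒ out
candidate 2: (m,n)=(0,-7) → π∥ = 0-7·β ≈ -36.34808, π⊥ = 0-7·β' ≈ 1.34808 ∉ [0.9, 1.3) ⇒ out
candidate 3: (m,n)=(1,1) → π∥ = 1+1·β ≈ 6.19258, π⊥ = 1+1·β' ≈ 0.80742 ∉ [0.9, 1.3) ⇒ out
candidate 4: (m,n)=(-6,12) → π∥ = -6+12·β ≈ 56.31099, π⊥ = -6+12·β' ≈ -8.31099 ∉ [0.9, 1.3) ⇒ out
candidate 5: (m,n)=(-2,-9) → π∥ = -2-9·β ≈ -48.73324, π⊥ = -2-9·β' ≈ -0.26676 ∉ [0.9, 1.3) ⇒ out
candidate 6: (m,n)=(0,-9) → π∥ = 0-9·β ≈ -46.73324, π⊥ = 0-9·β' ≈ 1.73324 ∉ [0.9, 1.3) ⇒ out
candidate 7: (m,n)=(2,0) → π∥ = 2+0·β ≈ 2.00000, π⊥ = 2+0·β' ≈ 2.00000 ∉ [0.9, 1.3) ⇒ out
candidate 8: (m,n)=(-5,5) → π∥ = -5+5·β ≈ 20.96291, π⊥ = -5+5·β' ≈ -5.96291 ∉ [0.9, 1.3) ⇒ out
candidate 9: (m,n)=(3,10) → π∥ = 3+10·β ≈ 54.92582, π⊥ = 3+10·β' ≈ 1.07418 ∈ [0.9, 1.3) ⇒ IN Λ

9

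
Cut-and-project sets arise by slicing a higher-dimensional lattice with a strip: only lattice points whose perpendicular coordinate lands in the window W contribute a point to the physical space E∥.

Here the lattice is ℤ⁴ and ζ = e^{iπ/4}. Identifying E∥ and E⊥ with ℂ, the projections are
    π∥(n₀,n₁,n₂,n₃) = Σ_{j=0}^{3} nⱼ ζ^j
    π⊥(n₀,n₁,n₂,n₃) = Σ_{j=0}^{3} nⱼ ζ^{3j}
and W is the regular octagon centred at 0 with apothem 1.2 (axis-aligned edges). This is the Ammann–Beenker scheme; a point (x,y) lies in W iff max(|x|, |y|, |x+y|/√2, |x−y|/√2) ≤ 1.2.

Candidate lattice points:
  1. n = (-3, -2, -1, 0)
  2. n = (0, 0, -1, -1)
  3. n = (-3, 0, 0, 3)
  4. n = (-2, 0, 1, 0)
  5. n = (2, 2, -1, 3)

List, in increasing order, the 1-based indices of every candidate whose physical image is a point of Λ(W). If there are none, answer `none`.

With ζ = e^{iπ/4} the internal vectors are ζ^0,ζ^3,ζ^6,ζ^9.
#1 (-3, -2, -1, 0): internal (-1.5858, -0.4142); octagon support 1.5858 vs apothem 1.2 → ∉ W
#2 (0, 0, -1, -1): internal (-0.7071, 0.2929); octagon support 0.7071 vs apothem 1.2 → ∈ W
#3 (-3, 0, 0, 3): internal (-0.8787, 2.1213); octagon support 2.1213 vs apothem 1.2 → ∉ W
#4 (-2, 0, 1, 0): internal (-2.0000, -1.0000); octagon support 2.1213 vs apothem 1.2 → ∉ W
#5 (2, 2, -1, 3): internal (2.7071, 4.5355); octagon support 5.1213 vs apothem 1.2 → ∉ W

2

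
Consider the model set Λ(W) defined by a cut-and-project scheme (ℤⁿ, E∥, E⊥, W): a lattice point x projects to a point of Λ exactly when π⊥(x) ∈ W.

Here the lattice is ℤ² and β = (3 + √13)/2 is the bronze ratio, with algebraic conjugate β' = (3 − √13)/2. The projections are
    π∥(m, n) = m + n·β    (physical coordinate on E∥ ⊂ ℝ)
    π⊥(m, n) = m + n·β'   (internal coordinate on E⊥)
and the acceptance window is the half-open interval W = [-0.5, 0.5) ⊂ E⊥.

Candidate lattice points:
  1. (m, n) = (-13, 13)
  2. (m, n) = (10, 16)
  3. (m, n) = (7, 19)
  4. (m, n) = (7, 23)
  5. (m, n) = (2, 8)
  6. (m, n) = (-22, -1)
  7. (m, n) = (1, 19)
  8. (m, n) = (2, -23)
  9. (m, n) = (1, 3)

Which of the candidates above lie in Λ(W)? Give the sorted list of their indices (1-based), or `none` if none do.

4, 5, 9

Compute β' = (3−√13)/2 = -0.30278, so π⊥(m,n) = m -0.30278·n.
[1] lift (-13,13): star map gives -16.93608; window check -0.5 ≤ -16.93608 < 0.5 is false → out
[2] lift (10,16): star map gives 5.15559; window check -0.5 ≤ 5.15559 < 0.5 is false → out
[3] lift (7,19): star map gives 1.24726; window check -0.5 ≤ 1.24726 < 0.5 is false → out
[4] lift (7,23): star map gives 0.03616; window check -0.5 ≤ 0.03616 < 0.5 is true → IN Λ
[5] lift (2,8): star map gives -0.42221; window check -0.5 ≤ -0.42221 < 0.5 is true → IN Λ
[6] lift (-22,-1): star map gives -21.69722; window check -0.5 ≤ -21.69722 < 0.5 is false → out
[7] lift (1,19): star map gives -4.75274; window check -0.5 ≤ -4.75274 < 0.5 is false → out
[8] lift (2,-23): star map gives 8.96384; window check -0.5 ≤ 8.96384 < 0.5 is false → out
[9] lift (1,3): star map gives 0.09167; window check -0.5 ≤ 0.09167 < 0.5 is true → IN Λ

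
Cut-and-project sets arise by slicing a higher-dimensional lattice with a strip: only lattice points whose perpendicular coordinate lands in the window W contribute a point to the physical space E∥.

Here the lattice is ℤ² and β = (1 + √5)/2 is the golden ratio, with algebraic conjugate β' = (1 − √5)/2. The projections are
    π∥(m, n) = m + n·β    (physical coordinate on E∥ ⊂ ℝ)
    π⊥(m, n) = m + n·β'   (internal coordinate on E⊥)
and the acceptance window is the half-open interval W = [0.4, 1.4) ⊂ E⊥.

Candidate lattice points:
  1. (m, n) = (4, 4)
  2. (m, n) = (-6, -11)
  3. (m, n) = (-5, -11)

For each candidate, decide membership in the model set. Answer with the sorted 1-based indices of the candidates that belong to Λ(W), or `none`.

Numerically β ≈ 1.61803 and β' = −1/β ≈ -0.61803.
candidate 1: (m,n)=(4,4) → π∥ = 4+4·β ≈ 10.47214, π⊥ = 4+4·β' ≈ 1.52786 ∉ [0.4, 1.4) ⇒ out
candidate 2: (m,n)=(-6,-11) → π∥ = -6-11·β ≈ -23.79837, π⊥ = -6-11·β' ≈ 0.79837 ∈ [0.4, 1.4) ⇒ IN Λ
candidate 3: (m,n)=(-5,-11) → π∥ = -5-11·β ≈ -22.79837, π⊥ = -5-11·β' ≈ 1.79837 ∉ [0.4, 1.4) ⇒ out

2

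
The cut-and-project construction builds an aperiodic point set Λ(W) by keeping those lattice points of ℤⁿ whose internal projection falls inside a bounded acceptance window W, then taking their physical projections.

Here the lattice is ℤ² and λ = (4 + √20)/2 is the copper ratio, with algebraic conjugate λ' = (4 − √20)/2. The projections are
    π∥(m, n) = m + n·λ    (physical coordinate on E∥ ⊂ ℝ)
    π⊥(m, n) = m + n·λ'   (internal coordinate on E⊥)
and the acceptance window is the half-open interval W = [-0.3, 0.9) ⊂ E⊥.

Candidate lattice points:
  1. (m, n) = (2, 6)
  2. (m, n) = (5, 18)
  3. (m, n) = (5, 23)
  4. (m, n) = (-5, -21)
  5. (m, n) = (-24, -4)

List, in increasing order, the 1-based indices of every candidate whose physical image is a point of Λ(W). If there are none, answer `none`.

Compute λ' = (4−√20)/2 = -0.2361, so π⊥(m,n) = m -0.2361·n.
candidate 1: (m,n)=(2,6) → π∥ = 2+6·λ ≈ 27.4164, π⊥ = 2+6·λ' ≈ 0.5836 ∈ [-0.3, 0.9) ⇒ IN Λ
candidate 2: (m,n)=(5,18) → π∥ = 5+18·λ ≈ 81.2492, π⊥ = 5+18·λ' ≈ 0.7508 ∈ [-0.3, 0.9) ⇒ IN Λ
candidate 3: (m,n)=(5,23) → π∥ = 5+23·λ ≈ 102.4296, π⊥ = 5+23·λ' ≈ -0.4296 ∉ [-0.3, 0.9) ⇒ out
candidate 4: (m,n)=(-5,-21) → π∥ = -5-21·λ ≈ -93.9574, π⊥ = -5-21·λ' ≈ -0.0426 ∈ [-0.3, 0.9) ⇒ IN Λ
candidate 5: (m,n)=(-24,-4) → π∥ = -24-4·λ ≈ -40.9443, π⊥ = -24-4·λ' ≈ -23.0557 ∉ [-0.3, 0.9) ⇒ out

1, 2, 4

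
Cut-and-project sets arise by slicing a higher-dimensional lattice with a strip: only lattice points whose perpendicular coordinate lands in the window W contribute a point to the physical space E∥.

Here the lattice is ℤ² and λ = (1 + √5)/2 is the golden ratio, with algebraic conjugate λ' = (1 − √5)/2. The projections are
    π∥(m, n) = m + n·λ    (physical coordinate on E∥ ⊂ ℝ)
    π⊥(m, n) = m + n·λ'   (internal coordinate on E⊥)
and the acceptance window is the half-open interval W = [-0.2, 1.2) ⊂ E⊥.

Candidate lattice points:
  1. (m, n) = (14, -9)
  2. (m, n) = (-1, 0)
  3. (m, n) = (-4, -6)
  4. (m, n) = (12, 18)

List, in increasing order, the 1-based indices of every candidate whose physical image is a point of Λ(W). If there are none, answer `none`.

4

λ' = (1−√5)/2 ≈ -0.6180.
[1] lift (14,-9): star map gives 19.5623; window check -0.2 ≤ 19.5623 < 1.2 is false → out
[2] lift (-1,0): star map gives -1.0000; window check -0.2 ≤ -1.0000 < 1.2 is false → out
[3] lift (-4,-6): star map gives -0.2918; window check -0.2 ≤ -0.2918 < 1.2 is false → out
[4] lift (12,18): star map gives 0.8754; window check -0.2 ≤ 0.8754 < 1.2 is true → IN Λ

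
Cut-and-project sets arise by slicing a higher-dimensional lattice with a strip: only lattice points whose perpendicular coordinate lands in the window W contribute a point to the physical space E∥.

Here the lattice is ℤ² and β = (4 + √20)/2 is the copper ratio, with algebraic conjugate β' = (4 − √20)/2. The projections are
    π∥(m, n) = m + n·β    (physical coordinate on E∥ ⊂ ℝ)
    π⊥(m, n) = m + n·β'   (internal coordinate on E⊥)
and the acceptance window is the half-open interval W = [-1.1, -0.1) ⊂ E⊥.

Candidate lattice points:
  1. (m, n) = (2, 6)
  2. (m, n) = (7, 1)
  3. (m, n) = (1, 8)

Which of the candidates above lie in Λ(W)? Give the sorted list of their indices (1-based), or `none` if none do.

3

β' = (4−√20)/2 ≈ -0.23607.
#1 (2,6): internal coord 2 + (6)·β' = +0.58359; +0.58359 ∉ [-1.1, -0.1) → out
#2 (7,1): internal coord 7 + (1)·β' = +6.76393; +6.76393 ∉ [-1.1, -0.1) → out
#3 (1,8): internal coord 1 + (8)·β' = -0.88854; -0.88854 ∈ [-1.1, -0.1) → IN Λ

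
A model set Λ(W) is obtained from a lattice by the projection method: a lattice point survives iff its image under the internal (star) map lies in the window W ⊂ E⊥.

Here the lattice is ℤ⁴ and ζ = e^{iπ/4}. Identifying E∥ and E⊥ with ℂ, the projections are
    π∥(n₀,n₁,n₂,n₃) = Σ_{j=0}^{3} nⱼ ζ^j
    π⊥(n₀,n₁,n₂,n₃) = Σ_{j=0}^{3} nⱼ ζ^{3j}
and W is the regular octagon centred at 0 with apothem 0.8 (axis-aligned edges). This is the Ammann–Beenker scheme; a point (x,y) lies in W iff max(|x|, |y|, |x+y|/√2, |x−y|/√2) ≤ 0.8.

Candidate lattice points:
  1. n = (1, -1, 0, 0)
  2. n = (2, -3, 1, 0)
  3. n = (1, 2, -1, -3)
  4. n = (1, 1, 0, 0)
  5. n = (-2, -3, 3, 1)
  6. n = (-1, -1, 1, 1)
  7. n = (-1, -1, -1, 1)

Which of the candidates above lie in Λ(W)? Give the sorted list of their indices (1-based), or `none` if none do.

Internal map: ζ^{3j} for j=0..3 gives (1,0), (−√2/2,√2/2), (0,−1), (√2/2,√2/2).
candidate 1: n = (1, -1, 0, 0) → π⊥ ≈ (+1.707107, -0.707107); max(|x|,|y|,|x±y|/√2) = 1.707107 > 0.8 ⇒ ∉ W
candidate 2: n = (2, -3, 1, 0) → π⊥ ≈ (+4.121320, -3.121320); max(|x|,|y|,|x±y|/√2) = 5.121320 > 0.8 ⇒ ∉ W
candidate 3: n = (1, 2, -1, -3) → π⊥ ≈ (-2.535534, +0.292893); max(|x|,|y|,|x±y|/√2) = 2.535534 > 0.8 ⇒ ∉ W
candidate 4: n = (1, 1, 0, 0) → π⊥ ≈ (+0.292893, +0.707107); max(|x|,|y|,|x±y|/√2) = 0.707107 ≤ 0.8 ⇒ ∈ W
candidate 5: n = (-2, -3, 3, 1) → π⊥ ≈ (+0.828427, -4.414214); max(|x|,|y|,|x±y|/√2) = 4.414214 > 0.8 ⇒ ∉ W
candidate 6: n = (-1, -1, 1, 1) → π⊥ ≈ (+0.414214, -1.000000); max(|x|,|y|,|x±y|/√2) = 1.000000 > 0.8 ⇒ ∉ W
candidate 7: n = (-1, -1, -1, 1) → π⊥ ≈ (+0.414214, +1.000000); max(|x|,|y|,|x±y|/√2) = 1.000000 > 0.8 ⇒ ∉ W

4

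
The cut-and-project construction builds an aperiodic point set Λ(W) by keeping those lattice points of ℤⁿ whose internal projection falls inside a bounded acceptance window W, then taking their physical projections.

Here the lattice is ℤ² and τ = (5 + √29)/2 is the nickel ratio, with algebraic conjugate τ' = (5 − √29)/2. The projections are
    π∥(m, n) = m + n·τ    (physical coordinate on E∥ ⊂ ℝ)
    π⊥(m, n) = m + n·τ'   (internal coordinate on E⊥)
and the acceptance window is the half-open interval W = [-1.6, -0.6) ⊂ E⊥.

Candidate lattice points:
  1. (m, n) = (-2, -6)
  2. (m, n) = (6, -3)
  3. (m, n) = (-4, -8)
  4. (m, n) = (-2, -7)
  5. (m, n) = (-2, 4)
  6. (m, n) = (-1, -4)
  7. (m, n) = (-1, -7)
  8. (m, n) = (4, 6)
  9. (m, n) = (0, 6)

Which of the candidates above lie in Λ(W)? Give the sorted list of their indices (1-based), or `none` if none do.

1, 4, 9

Numerically τ ≈ 5.192582 and τ' = −1/τ ≈ -0.192582.
[1] lift (-2,-6): star map gives -0.844506; window check -1.6 ≤ -0.844506 < -0.6 is true → IN Λ
[2] lift (6,-3): star map gives 6.577747; window check -1.6 ≤ 6.577747 < -0.6 is false → out
[3] lift (-4,-8): star map gives -2.459341; window check -1.6 ≤ -2.459341 < -0.6 is false → out
[4] lift (-2,-7): star map gives -0.651923; window check -1.6 ≤ -0.651923 < -0.6 is true → IN Λ
[5] lift (-2,4): star map gives -2.770330; window check -1.6 ≤ -2.770330 < -0.6 is false → out
[6] lift (-1,-4): star map gives -0.229670; window check -1.6 ≤ -0.229670 < -0.6 is false → out
[7] lift (-1,-7): star map gives 0.348077; window check -1.6 ≤ 0.348077 < -0.6 is false → out
[8] lift (4,6): star map gives 2.844506; window check -1.6 ≤ 2.844506 < -0.6 is false → out
[9] lift (0,6): star map gives -1.155494; window check -1.6 ≤ -1.155494 < -0.6 is true → IN Λ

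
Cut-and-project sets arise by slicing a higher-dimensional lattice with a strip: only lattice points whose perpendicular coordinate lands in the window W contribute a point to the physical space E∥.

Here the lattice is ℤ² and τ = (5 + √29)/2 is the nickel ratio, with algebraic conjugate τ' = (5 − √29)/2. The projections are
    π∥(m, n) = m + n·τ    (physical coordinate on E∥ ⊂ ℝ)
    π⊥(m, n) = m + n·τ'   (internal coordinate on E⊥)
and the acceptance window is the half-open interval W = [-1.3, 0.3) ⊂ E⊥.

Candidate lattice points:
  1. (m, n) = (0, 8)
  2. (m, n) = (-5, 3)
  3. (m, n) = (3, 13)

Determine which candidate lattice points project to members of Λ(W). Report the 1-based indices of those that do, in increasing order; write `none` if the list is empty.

τ' = (5−√29)/2 ≈ -0.192582.
candidate 1: (m,n)=(0,8) → π∥ = 0+8·τ ≈ 41.540659, π⊥ = 0+8·τ' ≈ -1.540659 ∉ [-1.3, 0.3) ⇒ out
candidate 2: (m,n)=(-5,3) → π∥ = -5+3·τ ≈ 10.577747, π⊥ = -5+3·τ' ≈ -5.577747 ∉ [-1.3, 0.3) ⇒ out
candidate 3: (m,n)=(3,13) → π∥ = 3+13·τ ≈ 70.503571, π⊥ = 3+13·τ' ≈ 0.496429 ∉ [-1.3, 0.3) ⇒ out

none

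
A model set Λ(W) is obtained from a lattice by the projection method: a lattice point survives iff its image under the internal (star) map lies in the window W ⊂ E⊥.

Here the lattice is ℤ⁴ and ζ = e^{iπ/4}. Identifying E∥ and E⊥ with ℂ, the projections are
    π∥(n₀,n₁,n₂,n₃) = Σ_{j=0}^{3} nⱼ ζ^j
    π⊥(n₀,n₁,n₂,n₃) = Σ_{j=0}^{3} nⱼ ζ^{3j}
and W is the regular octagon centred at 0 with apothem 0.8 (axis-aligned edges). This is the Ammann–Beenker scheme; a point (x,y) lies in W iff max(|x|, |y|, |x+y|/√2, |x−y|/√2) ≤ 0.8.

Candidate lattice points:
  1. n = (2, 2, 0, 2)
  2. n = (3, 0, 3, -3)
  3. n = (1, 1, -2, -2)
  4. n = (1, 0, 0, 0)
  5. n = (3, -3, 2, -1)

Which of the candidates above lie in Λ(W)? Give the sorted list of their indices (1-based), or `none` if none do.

none

π⊥(n) = n₀ + n₁ζ³ + n₂ζ⁶ + n₃ζ⁹ where ζ = e^{iπ/4}.
candidate 1: n = (2, 2, 0, 2) → π⊥ ≈ (+2.000000, +2.828427); max(|x|,|y|,|x±y|/√2) = 3.414214 > 0.8 ⇒ ∉ W
candidate 2: n = (3, 0, 3, -3) → π⊥ ≈ (+0.878680, -5.121320); max(|x|,|y|,|x±y|/√2) = 5.121320 > 0.8 ⇒ ∉ W
candidate 3: n = (1, 1, -2, -2) → π⊥ ≈ (-1.121320, +1.292893); max(|x|,|y|,|x±y|/√2) = 1.707107 > 0.8 ⇒ ∉ W
candidate 4: n = (1, 0, 0, 0) → π⊥ ≈ (+1.000000, +0.000000); max(|x|,|y|,|x±y|/√2) = 1.000000 > 0.8 ⇒ ∉ W
candidate 5: n = (3, -3, 2, -1) → π⊥ ≈ (+4.414214, -4.828427); max(|x|,|y|,|x±y|/√2) = 6.535534 > 0.8 ⇒ ∉ W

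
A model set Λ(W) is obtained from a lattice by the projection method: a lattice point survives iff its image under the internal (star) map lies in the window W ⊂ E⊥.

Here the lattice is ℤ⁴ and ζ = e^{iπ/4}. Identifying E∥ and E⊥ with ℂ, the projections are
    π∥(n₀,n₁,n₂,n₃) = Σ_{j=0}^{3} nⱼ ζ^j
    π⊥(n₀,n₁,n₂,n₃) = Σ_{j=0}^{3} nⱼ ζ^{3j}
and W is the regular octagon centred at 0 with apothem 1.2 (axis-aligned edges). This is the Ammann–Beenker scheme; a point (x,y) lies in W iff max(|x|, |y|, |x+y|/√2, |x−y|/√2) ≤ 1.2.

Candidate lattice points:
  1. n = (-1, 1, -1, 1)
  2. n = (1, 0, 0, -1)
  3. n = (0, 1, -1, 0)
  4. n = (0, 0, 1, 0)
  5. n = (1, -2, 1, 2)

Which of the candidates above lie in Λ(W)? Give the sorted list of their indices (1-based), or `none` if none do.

With ζ = e^{iπ/4} the internal vectors are ζ^0,ζ^3,ζ^6,ζ^9.
#1 (-1, 1, -1, 1): internal (-1.000000, 2.414214); octagon support 2.414214 vs apothem 1.2 → ∉ W
#2 (1, 0, 0, -1): internal (0.292893, -0.707107); octagon support 0.707107 vs apothem 1.2 → ∈ W
#3 (0, 1, -1, 0): internal (-0.707107, 1.707107); octagon support 1.707107 vs apothem 1.2 → ∉ W
#4 (0, 0, 1, 0): internal (0.000000, -1.000000); octagon support 1.000000 vs apothem 1.2 → ∈ W
#5 (1, -2, 1, 2): internal (3.828427, -1.000000); octagon support 3.828427 vs apothem 1.2 → ∉ W

2, 4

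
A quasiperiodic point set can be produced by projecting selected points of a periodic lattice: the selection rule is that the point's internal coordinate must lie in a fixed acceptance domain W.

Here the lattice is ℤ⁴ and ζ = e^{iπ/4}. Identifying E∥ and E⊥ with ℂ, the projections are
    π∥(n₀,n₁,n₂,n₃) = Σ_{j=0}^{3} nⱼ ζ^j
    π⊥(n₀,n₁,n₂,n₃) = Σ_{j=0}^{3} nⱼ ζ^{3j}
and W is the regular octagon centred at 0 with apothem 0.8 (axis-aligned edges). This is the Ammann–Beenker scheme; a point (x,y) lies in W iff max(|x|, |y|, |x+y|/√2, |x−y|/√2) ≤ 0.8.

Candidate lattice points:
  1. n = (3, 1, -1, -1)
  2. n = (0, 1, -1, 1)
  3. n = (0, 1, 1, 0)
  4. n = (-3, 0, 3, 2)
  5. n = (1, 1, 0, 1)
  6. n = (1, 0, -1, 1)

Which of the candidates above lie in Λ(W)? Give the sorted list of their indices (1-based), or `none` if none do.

3

π⊥(n) = n₀ + n₁ζ³ + n₂ζ⁶ + n₃ζ⁹ where ζ = e^{iπ/4}.
candidate 1: n = (3, 1, -1, -1) → π⊥ ≈ (+1.5858, +1.0000); max(|x|,|y|,|x±y|/√2) = 1.8284 > 0.8 ⇒ ∉ W
candidate 2: n = (0, 1, -1, 1) → π⊥ ≈ (+0.0000, +2.4142); max(|x|,|y|,|x±y|/√2) = 2.4142 > 0.8 ⇒ ∉ W
candidate 3: n = (0, 1, 1, 0) → π⊥ ≈ (-0.7071, -0.2929); max(|x|,|y|,|x±y|/√2) = 0.7071 ≤ 0.8 ⇒ ∈ W
candidate 4: n = (-3, 0, 3, 2) → π⊥ ≈ (-1.5858, -1.5858); max(|x|,|y|,|x±y|/√2) = 2.2426 > 0.8 ⇒ ∉ W
candidate 5: n = (1, 1, 0, 1) → π⊥ ≈ (+1.0000, +1.4142); max(|x|,|y|,|x±y|/√2) = 1.7071 > 0.8 ⇒ ∉ W
candidate 6: n = (1, 0, -1, 1) → π⊥ ≈ (+1.7071, +1.7071); max(|x|,|y|,|x±y|/√2) = 2.4142 > 0.8 ⇒ ∉ W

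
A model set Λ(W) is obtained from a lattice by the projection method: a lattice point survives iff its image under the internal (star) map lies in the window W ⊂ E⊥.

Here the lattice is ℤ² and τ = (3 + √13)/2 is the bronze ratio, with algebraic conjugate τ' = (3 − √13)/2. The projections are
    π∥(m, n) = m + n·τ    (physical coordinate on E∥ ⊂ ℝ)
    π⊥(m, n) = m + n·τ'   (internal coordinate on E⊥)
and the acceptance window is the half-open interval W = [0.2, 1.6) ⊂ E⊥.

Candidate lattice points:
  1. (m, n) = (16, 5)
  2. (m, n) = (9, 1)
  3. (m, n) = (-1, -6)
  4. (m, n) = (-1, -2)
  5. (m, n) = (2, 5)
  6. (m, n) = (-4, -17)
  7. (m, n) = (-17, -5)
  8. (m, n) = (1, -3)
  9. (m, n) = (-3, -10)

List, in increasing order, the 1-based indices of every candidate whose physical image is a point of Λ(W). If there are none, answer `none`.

Numerically τ ≈ 3.3028 and τ' = −1/τ ≈ -0.3028.
#1 (16,5): internal coord 16 + (5)·τ' = +14.4861; +14.4861 ∉ [0.2, 1.6) → out
#2 (9,1): internal coord 9 + (1)·τ' = +8.6972; +8.6972 ∉ [0.2, 1.6) → out
#3 (-1,-6): internal coord -1 + (-6)·τ' = +0.8167; +0.8167 ∈ [0.2, 1.6) → IN Λ
#4 (-1,-2): internal coord -1 + (-2)·τ' = -0.3944; -0.3944 ∉ [0.2, 1.6) → out
#5 (2,5): internal coord 2 + (5)·τ' = +0.4861; +0.4861 ∈ [0.2, 1.6) → IN Λ
#6 (-4,-17): internal coord -4 + (-17)·τ' = +1.1472; +1.1472 ∈ [0.2, 1.6) → IN Λ
#7 (-17,-5): internal coord -17 + (-5)·τ' = -15.4861; -15.4861 ∉ [0.2, 1.6) → out
#8 (1,-3): internal coord 1 + (-3)·τ' = +1.9083; +1.9083 ∉ [0.2, 1.6) → out
#9 (-3,-10): internal coord -3 + (-10)·τ' = +0.0278; +0.0278 ∉ [0.2, 1.6) → out

3, 5, 6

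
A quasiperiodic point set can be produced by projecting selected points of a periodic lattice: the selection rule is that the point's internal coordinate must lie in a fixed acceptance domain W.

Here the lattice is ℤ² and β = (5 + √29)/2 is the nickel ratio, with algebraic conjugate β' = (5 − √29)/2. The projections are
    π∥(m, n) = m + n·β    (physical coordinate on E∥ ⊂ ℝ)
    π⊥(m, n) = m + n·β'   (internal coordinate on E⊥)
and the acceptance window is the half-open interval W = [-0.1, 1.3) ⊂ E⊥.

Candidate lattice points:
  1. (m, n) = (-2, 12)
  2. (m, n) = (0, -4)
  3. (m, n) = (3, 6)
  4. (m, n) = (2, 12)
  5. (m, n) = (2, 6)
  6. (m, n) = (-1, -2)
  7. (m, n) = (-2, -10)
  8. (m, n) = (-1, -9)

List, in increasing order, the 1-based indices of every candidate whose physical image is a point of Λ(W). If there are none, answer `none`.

Compute β' = (5−√29)/2 = -0.192582, so π⊥(m,n) = m -0.192582·n.
[1] lift (-2,12): star map gives -4.310989; window check -0.1 ≤ -4.310989 < 1.3 is false → out
[2] lift (0,-4): star map gives 0.770330; window check -0.1 ≤ 0.770330 < 1.3 is true → IN Λ
[3] lift (3,6): star map gives 1.844506; window check -0.1 ≤ 1.844506 < 1.3 is false → out
[4] lift (2,12): star map gives -0.310989; window check -0.1 ≤ -0.310989 < 1.3 is false → out
[5] lift (2,6): star map gives 0.844506; window check -0.1 ≤ 0.844506 < 1.3 is true → IN Λ
[6] lift (-1,-2): star map gives -0.614835; window check -0.1 ≤ -0.614835 < 1.3 is false → out
[7] lift (-2,-10): star map gives -0.074176; window check -0.1 ≤ -0.074176 < 1.3 is true → IN Λ
[8] lift (-1,-9): star map gives 0.733242; window check -0.1 ≤ 0.733242 < 1.3 is true → IN Λ

2, 5, 7, 8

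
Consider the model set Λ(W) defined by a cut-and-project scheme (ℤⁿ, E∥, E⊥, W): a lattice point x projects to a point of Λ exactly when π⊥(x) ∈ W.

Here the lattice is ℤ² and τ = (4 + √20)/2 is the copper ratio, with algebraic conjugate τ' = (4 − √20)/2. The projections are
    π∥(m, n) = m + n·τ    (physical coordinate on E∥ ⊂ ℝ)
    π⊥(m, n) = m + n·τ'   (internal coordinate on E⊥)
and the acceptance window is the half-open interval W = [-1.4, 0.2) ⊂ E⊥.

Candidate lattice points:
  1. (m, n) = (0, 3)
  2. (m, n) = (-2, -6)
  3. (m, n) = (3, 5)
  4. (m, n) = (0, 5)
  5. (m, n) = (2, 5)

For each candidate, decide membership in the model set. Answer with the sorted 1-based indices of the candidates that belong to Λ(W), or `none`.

1, 2, 4

τ' = (4−√20)/2 ≈ -0.23607.
[1] lift (0,3): star map gives -0.70820; window check -1.4 ≤ -0.70820 < 0.2 is true → IN Λ
[2] lift (-2,-6): star map gives -0.58359; window check -1.4 ≤ -0.58359 < 0.2 is true → IN Λ
[3] lift (3,5): star map gives 1.81966; window check -1.4 ≤ 1.81966 < 0.2 is false → out
[4] lift (0,5): star map gives -1.18034; window check -1.4 ≤ -1.18034 < 0.2 is true → IN Λ
[5] lift (2,5): star map gives 0.81966; window check -1.4 ≤ 0.81966 < 0.2 is false → out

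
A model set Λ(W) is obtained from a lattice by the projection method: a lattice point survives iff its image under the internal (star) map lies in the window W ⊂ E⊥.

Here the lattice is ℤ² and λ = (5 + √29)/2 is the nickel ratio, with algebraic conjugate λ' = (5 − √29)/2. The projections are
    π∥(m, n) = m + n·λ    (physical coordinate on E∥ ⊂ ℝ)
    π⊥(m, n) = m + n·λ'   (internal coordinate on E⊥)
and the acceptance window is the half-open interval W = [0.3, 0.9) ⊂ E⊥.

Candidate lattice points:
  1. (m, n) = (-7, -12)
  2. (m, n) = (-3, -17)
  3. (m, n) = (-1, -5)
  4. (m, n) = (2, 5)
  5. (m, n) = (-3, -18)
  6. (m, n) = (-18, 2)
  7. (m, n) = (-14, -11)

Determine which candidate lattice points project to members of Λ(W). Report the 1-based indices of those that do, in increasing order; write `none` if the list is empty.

Compute λ' = (5−√29)/2 = -0.19258, so π⊥(m,n) = m -0.19258·n.
candidate 1: (m,n)=(-7,-12) → π∥ = -7-12·λ ≈ -69.31099, π⊥ = -7-12·λ' ≈ -4.68901 ∉ [0.3, 0.9) ⇒ out
candidate 2: (m,n)=(-3,-17) → π∥ = -3-17·λ ≈ -91.27390, π⊥ = -3-17·λ' ≈ 0.27390 ∉ [0.3, 0.9) ⇒ out
candidate 3: (m,n)=(-1,-5) → π∥ = -1-5·λ ≈ -26.96291, π⊥ = -1-5·λ' ≈ -0.03709 ∉ [0.3, 0.9) ⇒ out
candidate 4: (m,n)=(2,5) → π∥ = 2+5·λ ≈ 27.96291, π⊥ = 2+5·λ' ≈ 1.03709 ∉ [0.3, 0.9) ⇒ out
candidate 5: (m,n)=(-3,-18) → π∥ = -3-18·λ ≈ -96.46648, π⊥ = -3-18·λ' ≈ 0.46648 ∈ [0.3, 0.9) ⇒ IN Λ
candidate 6: (m,n)=(-18,2) → π∥ = -18+2·λ ≈ -7.61484, π⊥ = -18+2·λ' ≈ -18.38516 ∉ [0.3, 0.9) ⇒ out
candidate 7: (m,n)=(-14,-11) → π∥ = -14-11·λ ≈ -71.11841, π⊥ = -14-11·λ' ≈ -11.88159 ∉ [0.3, 0.9) ⇒ out

5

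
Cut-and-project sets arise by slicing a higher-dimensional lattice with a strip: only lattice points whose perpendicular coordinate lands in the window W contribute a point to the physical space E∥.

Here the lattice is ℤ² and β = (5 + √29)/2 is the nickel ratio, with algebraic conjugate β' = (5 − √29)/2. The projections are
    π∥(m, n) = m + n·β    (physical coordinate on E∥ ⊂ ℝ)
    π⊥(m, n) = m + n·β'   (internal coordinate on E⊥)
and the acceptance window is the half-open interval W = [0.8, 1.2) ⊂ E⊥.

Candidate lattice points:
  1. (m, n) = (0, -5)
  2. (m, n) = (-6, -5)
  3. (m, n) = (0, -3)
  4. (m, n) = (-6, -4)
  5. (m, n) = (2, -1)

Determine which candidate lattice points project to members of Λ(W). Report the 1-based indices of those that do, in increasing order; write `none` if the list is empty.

β' = (5−√29)/2 ≈ -0.192582.
[1] lift (0,-5): star map gives 0.962912; window check 0.8 ≤ 0.962912 < 1.2 is true → IN Λ
[2] lift (-6,-5): star map gives -5.037088; window check 0.8 ≤ -5.037088 < 1.2 is false → out
[3] lift (0,-3): star map gives 0.577747; window check 0.8 ≤ 0.577747 < 1.2 is false → out
[4] lift (-6,-4): star map gives -5.229670; window check 0.8 ≤ -5.229670 < 1.2 is false → out
[5] lift (2,-1): star map gives 2.192582; window check 0.8 ≤ 2.192582 < 1.2 is false → out

1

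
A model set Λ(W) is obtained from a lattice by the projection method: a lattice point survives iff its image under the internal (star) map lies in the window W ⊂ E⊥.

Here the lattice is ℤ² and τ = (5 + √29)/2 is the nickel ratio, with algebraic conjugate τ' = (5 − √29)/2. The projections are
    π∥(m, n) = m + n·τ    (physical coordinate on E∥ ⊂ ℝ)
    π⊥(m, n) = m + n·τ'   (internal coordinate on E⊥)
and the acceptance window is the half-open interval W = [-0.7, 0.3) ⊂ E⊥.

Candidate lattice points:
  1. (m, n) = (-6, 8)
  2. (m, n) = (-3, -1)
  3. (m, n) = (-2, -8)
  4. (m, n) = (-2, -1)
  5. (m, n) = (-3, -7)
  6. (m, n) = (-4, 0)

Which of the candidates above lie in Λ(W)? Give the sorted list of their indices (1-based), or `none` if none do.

Numerically τ ≈ 5.19258 and τ' = −1/τ ≈ -0.19258.
#1 (-6,8): internal coord -6 + (8)·τ' = -7.54066; -7.54066 ∉ [-0.7, 0.3) → out
#2 (-3,-1): internal coord -3 + (-1)·τ' = -2.80742; -2.80742 ∉ [-0.7, 0.3) → out
#3 (-2,-8): internal coord -2 + (-8)·τ' = -0.45934; -0.45934 ∈ [-0.7, 0.3) → IN Λ
#4 (-2,-1): internal coord -2 + (-1)·τ' = -1.80742; -1.80742 ∉ [-0.7, 0.3) → out
#5 (-3,-7): internal coord -3 + (-7)·τ' = -1.65192; -1.65192 ∉ [-0.7, 0.3) → out
#6 (-4,0): internal coord -4 + (0)·τ' = -4.00000; -4.00000 ∉ [-0.7, 0.3) → out

3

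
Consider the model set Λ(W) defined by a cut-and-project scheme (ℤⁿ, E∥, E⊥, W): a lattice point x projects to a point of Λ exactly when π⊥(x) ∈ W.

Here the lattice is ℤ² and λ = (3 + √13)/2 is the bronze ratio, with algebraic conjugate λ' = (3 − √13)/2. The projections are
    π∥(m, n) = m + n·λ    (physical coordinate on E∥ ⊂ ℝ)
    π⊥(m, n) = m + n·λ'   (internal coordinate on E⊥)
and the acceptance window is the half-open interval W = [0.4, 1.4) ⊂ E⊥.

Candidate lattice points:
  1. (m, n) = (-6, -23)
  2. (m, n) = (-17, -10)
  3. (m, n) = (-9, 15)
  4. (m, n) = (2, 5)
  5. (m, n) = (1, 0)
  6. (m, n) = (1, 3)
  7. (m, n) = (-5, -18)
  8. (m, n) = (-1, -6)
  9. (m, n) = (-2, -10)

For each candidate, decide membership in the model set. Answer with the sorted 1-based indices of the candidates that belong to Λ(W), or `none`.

1, 4, 5, 7, 8, 9

λ' = (3−√13)/2 ≈ -0.3028.
#1 (-6,-23): internal coord -6 + (-23)·λ' = +0.9638; +0.9638 ∈ [0.4, 1.4) → IN Λ
#2 (-17,-10): internal coord -17 + (-10)·λ' = -13.9722; -13.9722 ∉ [0.4, 1.4) → out
#3 (-9,15): internal coord -9 + (15)·λ' = -13.5416; -13.5416 ∉ [0.4, 1.4) → out
#4 (2,5): internal coord 2 + (5)·λ' = +0.4861; +0.4861 ∈ [0.4, 1.4) → IN Λ
#5 (1,0): internal coord 1 + (0)·λ' = +1.0000; +1.0000 ∈ [0.4, 1.4) → IN Λ
#6 (1,3): internal coord 1 + (3)·λ' = +0.0917; +0.0917 ∉ [0.4, 1.4) → out
#7 (-5,-18): internal coord -5 + (-18)·λ' = +0.4500; +0.4500 ∈ [0.4, 1.4) → IN Λ
#8 (-1,-6): internal coord -1 + (-6)·λ' = +0.8167; +0.8167 ∈ [0.4, 1.4) → IN Λ
#9 (-2,-10): internal coord -2 + (-10)·λ' = +1.0278; +1.0278 ∈ [0.4, 1.4) → IN Λ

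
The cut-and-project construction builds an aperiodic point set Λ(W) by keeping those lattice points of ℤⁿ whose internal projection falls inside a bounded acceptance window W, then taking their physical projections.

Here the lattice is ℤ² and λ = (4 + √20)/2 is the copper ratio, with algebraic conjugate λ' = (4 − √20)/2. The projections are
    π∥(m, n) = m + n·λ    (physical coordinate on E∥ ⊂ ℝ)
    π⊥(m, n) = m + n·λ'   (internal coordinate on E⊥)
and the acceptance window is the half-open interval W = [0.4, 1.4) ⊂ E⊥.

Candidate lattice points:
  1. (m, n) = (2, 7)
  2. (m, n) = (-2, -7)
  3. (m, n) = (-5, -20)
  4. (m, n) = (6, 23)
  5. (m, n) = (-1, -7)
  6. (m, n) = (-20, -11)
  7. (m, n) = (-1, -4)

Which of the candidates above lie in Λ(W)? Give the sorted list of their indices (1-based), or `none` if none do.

4, 5

Compute λ' = (4−√20)/2 = -0.236068, so π⊥(m,n) = m -0.236068·n.
candidate 1: (m,n)=(2,7) → π∥ = 2+7·λ ≈ 31.652476, π⊥ = 2+7·λ' ≈ 0.347524 ∉ [0.4, 1.4) ⇒ out
candidate 2: (m,n)=(-2,-7) → π∥ = -2-7·λ ≈ -31.652476, π⊥ = -2-7·λ' ≈ -0.347524 ∉ [0.4, 1.4) ⇒ out
candidate 3: (m,n)=(-5,-20) → π∥ = -5-20·λ ≈ -89.721360, π⊥ = -5-20·λ' ≈ -0.278640 ∉ [0.4, 1.4) ⇒ out
candidate 4: (m,n)=(6,23) → π∥ = 6+23·λ ≈ 103.429563, π⊥ = 6+23·λ' ≈ 0.570437 ∈ [0.4, 1.4) ⇒ IN Λ
candidate 5: (m,n)=(-1,-7) → π∥ = -1-7·λ ≈ -30.652476, π⊥ = -1-7·λ' ≈ 0.652476 ∈ [0.4, 1.4) ⇒ IN Λ
candidate 6: (m,n)=(-20,-11) → π∥ = -20-11·λ ≈ -66.596748, π⊥ = -20-11·λ' ≈ -17.403252 ∉ [0.4, 1.4) ⇒ out
candidate 7: (m,n)=(-1,-4) → π∥ = -1-4·λ ≈ -17.944272, π⊥ = -1-4·λ' ≈ -0.055728 ∉ [0.4, 1.4) ⇒ out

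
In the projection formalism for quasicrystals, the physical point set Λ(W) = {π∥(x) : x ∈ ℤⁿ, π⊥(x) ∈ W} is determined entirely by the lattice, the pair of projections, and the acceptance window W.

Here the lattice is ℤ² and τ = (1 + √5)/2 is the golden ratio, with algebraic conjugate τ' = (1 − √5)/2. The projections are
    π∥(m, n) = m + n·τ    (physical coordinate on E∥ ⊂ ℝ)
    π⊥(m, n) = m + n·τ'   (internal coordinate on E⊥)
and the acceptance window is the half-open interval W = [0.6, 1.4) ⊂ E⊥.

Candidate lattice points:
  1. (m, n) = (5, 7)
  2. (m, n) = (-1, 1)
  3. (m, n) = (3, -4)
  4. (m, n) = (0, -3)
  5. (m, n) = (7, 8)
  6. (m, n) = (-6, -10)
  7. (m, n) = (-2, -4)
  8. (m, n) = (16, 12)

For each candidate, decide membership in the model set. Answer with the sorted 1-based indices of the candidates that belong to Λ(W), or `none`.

1

Compute τ' = (1−√5)/2 = -0.618034, so π⊥(m,n) = m -0.618034·n.
#1 (5,7): internal coord 5 + (7)·τ' = +0.673762; +0.673762 ∈ [0.6, 1.4) → IN Λ
#2 (-1,1): internal coord -1 + (1)·τ' = -1.618034; -1.618034 ∉ [0.6, 1.4) → out
#3 (3,-4): internal coord 3 + (-4)·τ' = +5.472136; +5.472136 ∉ [0.6, 1.4) → out
#4 (0,-3): internal coord 0 + (-3)·τ' = +1.854102; +1.854102 ∉ [0.6, 1.4) → out
#5 (7,8): internal coord 7 + (8)·τ' = +2.055728; +2.055728 ∉ [0.6, 1.4) → out
#6 (-6,-10): internal coord -6 + (-10)·τ' = +0.180340; +0.180340 ∉ [0.6, 1.4) → out
#7 (-2,-4): internal coord -2 + (-4)·τ' = +0.472136; +0.472136 ∉ [0.6, 1.4) → out
#8 (16,12): internal coord 16 + (12)·τ' = +8.583592; +8.583592 ∉ [0.6, 1.4) → out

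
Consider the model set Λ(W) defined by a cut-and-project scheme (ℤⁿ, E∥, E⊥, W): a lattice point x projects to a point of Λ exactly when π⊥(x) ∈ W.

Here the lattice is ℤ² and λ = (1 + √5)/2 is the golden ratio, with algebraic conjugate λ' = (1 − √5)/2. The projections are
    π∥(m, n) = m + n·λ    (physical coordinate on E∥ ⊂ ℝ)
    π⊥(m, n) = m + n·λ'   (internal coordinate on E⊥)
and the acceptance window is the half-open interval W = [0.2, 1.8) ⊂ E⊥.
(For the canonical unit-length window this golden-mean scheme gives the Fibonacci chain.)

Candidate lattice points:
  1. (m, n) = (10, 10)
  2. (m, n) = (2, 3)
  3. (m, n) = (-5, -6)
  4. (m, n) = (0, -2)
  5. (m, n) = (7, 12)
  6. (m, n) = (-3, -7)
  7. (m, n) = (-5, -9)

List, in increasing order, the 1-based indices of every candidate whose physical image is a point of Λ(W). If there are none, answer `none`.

λ' = (1−√5)/2 ≈ -0.61803.
#1 (10,10): internal coord 10 + (10)·λ' = +3.81966; +3.81966 ∉ [0.2, 1.8) → out
#2 (2,3): internal coord 2 + (3)·λ' = +0.14590; +0.14590 ∉ [0.2, 1.8) → out
#3 (-5,-6): internal coord -5 + (-6)·λ' = -1.29180; -1.29180 ∉ [0.2, 1.8) → out
#4 (0,-2): internal coord 0 + (-2)·λ' = +1.23607; +1.23607 ∈ [0.2, 1.8) → IN Λ
#5 (7,12): internal coord 7 + (12)·λ' = -0.41641; -0.41641 ∉ [0.2, 1.8) → out
#6 (-3,-7): internal coord -3 + (-7)·λ' = +1.32624; +1.32624 ∈ [0.2, 1.8) → IN Λ
#7 (-5,-9): internal coord -5 + (-9)·λ' = +0.56231; +0.56231 ∈ [0.2, 1.8) → IN Λ

4, 6, 7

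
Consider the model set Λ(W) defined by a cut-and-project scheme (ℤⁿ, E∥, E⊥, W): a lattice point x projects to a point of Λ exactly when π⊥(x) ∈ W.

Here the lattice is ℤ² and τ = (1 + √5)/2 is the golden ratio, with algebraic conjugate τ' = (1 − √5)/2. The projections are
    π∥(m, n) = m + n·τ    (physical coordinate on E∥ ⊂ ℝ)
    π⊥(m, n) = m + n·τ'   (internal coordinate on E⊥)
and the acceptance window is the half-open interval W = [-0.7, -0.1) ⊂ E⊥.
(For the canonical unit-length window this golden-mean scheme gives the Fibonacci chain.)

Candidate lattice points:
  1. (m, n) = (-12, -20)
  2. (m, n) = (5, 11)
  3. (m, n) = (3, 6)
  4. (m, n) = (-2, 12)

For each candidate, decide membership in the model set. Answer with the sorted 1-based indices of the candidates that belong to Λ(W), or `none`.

none

Compute τ' = (1−√5)/2 = -0.61803, so π⊥(m,n) = m -0.61803·n.
[1] lift (-12,-20): star map gives 0.36068; window check -0.7 ≤ 0.36068 < -0.1 is false → out
[2] lift (5,11): star map gives -1.79837; window check -0.7 ≤ -1.79837 < -0.1 is false → out
[3] lift (3,6): star map gives -0.70820; window check -0.7 ≤ -0.70820 < -0.1 is false → out
[4] lift (-2,12): star map gives -9.41641; window check -0.7 ≤ -9.41641 < -0.1 is false → out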